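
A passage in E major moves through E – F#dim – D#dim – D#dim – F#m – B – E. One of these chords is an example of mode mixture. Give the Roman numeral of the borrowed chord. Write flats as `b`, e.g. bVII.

ii°

The diatonic triads in E major are E, F#m, G#m, A, B, C#m, D#dim. E, D#dim, F#m and B all belong to that set. But F#dim (F#–A–C) is foreign: the diatonic ii on degree 2 is F#m, whereas F#dim comes from E minor. It is labeled ii°.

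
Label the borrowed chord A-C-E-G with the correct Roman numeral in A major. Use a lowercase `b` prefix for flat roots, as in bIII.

A is scale degree 1 in A major. Diatonically A major has A (I) on that degree; A–C–E–G is instead the minor-seventh chord native to A minor, so it takes the label i7.

i7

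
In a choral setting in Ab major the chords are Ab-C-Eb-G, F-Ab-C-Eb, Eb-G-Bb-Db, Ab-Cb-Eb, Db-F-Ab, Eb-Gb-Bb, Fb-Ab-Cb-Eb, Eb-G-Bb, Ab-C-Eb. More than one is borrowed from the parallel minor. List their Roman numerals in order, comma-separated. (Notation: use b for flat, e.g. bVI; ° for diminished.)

Ab major has the diatonic set Ab, Bbm, Cm, Db, Eb, Fm, Gdim. Of the given chords, Ab–C–Eb–G = Abmaj7, F–Ab–C–Eb = Fm7, Eb–G–Bb–Db = Eb7, Db–F–Ab = Db, Eb–G–Bb = Eb and Ab–C–Eb = Ab are diatonic. Ab–Cb–Eb is not: scale degree 1 in Ab major carries Ab (I). In Ab minor the chord on that degree is Abm, so here it functions as i, borrowed from the parallel minor. Eb–Gb–Bb is not: scale degree 5 in Ab major carries Eb (V). In Ab minor the chord on that degree is Ebm, so here it functions as v, borrowed from the parallel minor. Fb–Ab–Cb–Eb is not: scale degree 6 in Ab major carries Fm (vi). In Ab minor the chord on that degree is Fbmaj7, so here it functions as bVImaj7, borrowed from the parallel minor.

i, v, bVImaj7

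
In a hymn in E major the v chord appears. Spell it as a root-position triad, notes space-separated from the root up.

B D F#

v is built on scale degree 5, which is B in both E major and its parallel. Stacking thirds in E minor on B gives B–D–F#.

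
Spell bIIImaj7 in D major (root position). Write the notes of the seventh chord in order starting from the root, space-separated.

F A C E

Scale degree 3 in D major is F#. bIIImaj7 uses the lowered form, F, taken from D minor. Building the major-seventh chord from the parallel minor on F: F–A–C–E.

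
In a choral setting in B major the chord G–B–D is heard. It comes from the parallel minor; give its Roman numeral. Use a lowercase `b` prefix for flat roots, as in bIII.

bVI

In B major scale degree 6 is G#; G is its lowered form, from B minor. G–B–D is a major chord — the form found in B minor, not the diatonic vi (G#m). Borrowed into B major it is written bVI.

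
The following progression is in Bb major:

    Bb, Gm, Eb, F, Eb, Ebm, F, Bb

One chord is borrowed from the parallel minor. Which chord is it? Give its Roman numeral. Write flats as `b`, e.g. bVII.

iv

Bb major has the diatonic set Bb, Cm, Dm, Eb, F, Gm, Adim. Bb, Gm, Eb and F are all diatonic. Ebm (Eb–Gb–Bb) doesn't fit — on degree 4 Bb major would have Eb (IV). Ebm is the degree-4 chord of Bb minor, so it is the borrowed iv.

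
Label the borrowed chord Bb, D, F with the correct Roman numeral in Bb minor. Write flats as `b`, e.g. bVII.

The root Bb is the diatonic 1st degree of Bb minor; the borrowing shows in the chord quality. Diatonically Bb minor has Bbm (i) on that degree; Bb–D–F is instead the major chord native to Bb major, so it takes the label I.

I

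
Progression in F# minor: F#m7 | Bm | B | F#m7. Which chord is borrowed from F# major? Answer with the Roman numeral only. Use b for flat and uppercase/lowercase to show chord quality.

IV

The diatonic triads in F# minor (with V from harmonic minor) are F#m, G#dim, A, Bm, C#, D, E. F#m7 and Bm are both diatonic. B (B–D#–F#) doesn't fit — on degree 4 F# minor would have Bm (iv). B is the degree-4 chord of F# major, so it is the borrowed IV.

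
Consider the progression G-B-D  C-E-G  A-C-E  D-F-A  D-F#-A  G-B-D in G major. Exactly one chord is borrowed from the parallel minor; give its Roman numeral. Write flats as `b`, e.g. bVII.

v

The diatonic triads in G major are G, Am, Bm, C, D, Em, F#dim. G–B–D = G, C–E–G = C, A–C–E = Am and D–F#–A = D all belong to that set. But D–F–A is foreign: the diatonic V on degree 5 is D, whereas Dm comes from G minor. It is labeled v.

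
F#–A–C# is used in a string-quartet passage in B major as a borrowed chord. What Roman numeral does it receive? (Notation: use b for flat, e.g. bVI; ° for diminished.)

F# is scale degree 5 in B major. Diatonically B major has F# (V) on that degree; F#–A–C# is instead the minor chord native to B minor, so it takes the label v.

v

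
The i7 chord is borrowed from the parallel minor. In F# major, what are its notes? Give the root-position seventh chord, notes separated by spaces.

i7 is built on scale degree 1, which is F# in both F# major and its parallel. Building the minor-seventh chord from the parallel minor on F#: F#–A–C#–E.

F# A C# E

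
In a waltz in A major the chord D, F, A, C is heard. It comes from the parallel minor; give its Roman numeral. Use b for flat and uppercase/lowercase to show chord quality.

D is scale degree 4 in A major. Diatonically A major has D (IV) on that degree; D–F–A–C is instead the minor-seventh chord native to A minor, so it takes the label iv7.

iv7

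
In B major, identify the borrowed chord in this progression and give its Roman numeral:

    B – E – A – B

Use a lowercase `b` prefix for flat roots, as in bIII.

In B major the diatonic chords are B, C#m, D#m, E, F#, G#m, A#dim. B and E are both diatonic. But A (A–C#–E) is foreign: the diatonic vii° on degree 7 is A#dim, whereas A comes from B minor. It is labeled bVII.

bVII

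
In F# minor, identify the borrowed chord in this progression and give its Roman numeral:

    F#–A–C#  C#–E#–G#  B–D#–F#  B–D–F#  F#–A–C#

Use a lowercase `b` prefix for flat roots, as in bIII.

The diatonic triads in F# minor (with V from harmonic minor) are F#m, G#dim, A, Bm, C#, D, E. Of the given chords, F#–A–C# = F#m, C#–E#–G# = C# and B–D–F# = Bm are diatonic. B–D#–F# doesn't fit — on degree 4 F# minor would have Bm (iv). B is the degree-4 chord of F# major, so it is the borrowed IV.

IV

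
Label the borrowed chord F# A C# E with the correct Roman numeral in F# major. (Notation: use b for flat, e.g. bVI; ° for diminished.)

F# is scale degree 1 in F# major. The diatonic chord on degree 1 would be F# (I), but F#–A–C#–E is the minor-seventh chord from F# minor. As a borrowed chord it is labeled i7.

i7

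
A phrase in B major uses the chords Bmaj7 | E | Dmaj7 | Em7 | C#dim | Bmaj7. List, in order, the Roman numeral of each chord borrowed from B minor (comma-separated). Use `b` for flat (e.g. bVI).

The diatonic triads in B major are B, C#m, D#m, E, F#, G#m, A#dim. Bmaj7 and E are both diatonic. Dmaj7 (D–F#–A–C#) is not: scale degree 3 in B major carries D#m (iii). In B minor the chord on that degree is Dmaj7, so here it functions as bIIImaj7, borrowed from the parallel minor. Em7 (E–G–B–D) doesn't fit — on degree 4 B major would have E (IV). Em7 is the degree-4 chord of B minor, so it is the borrowed iv7. C#dim (C#–E–G) doesn't fit — on degree 2 B major would have C#m (ii). C#dim is the degree-2 chord of B minor, so it is the borrowed ii°.

bIIImaj7, iv7, ii°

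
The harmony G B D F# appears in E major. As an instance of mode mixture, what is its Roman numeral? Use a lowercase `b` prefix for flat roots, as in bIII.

bIIImaj7

The root G is the lowered 3rd scale degree — diatonically E major has G# there. The diatonic chord on degree 3 would be G#m (iii), but G–B–D–F# is the major-seventh chord from E minor. As a borrowed chord it is labeled bIIImaj7.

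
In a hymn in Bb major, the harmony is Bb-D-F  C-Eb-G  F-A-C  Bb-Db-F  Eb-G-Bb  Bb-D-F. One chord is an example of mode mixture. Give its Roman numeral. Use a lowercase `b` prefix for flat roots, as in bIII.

The diatonic triads in Bb major are Bb, Cm, Dm, Eb, F, Gm, Adim. Bb–D–F = Bb, C–Eb–G = Cm, F–A–C = F and Eb–G–Bb = Eb are all diatonic. Bb–Db–F doesn't fit — on degree 1 Bb major would have Bb (I). Bbm is the degree-1 chord of Bb minor, so it is the borrowed i.

i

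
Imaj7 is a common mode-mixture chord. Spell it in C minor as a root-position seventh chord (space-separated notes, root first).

Imaj7 is built on scale degree 1, which is C in both C minor and its parallel. In C major the chord on C is C–E–G–B.

C E G B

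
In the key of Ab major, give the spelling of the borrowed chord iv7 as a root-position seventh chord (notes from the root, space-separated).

The root, Db, is scale degree 4 — the same note in Ab major and Ab minor; only the chord quality changes. In Ab minor the chord on Db is Db–Fb–Ab–Cb.

Db Fb Ab Cb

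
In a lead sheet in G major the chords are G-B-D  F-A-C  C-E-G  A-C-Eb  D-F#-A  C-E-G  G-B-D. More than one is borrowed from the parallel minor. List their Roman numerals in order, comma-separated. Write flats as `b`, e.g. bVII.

bVII, ii°

The diatonic triads in G major are G, Am, Bm, C, D, Em, F#dim. Of the given chords, G–B–D = G, C–E–G = C and D–F#–A = D are diatonic. F–A–C doesn't fit — on degree 7 G major would have F#dim (vii°). F is the degree-7 chord of G minor, so it is the borrowed bVII. A–C–Eb is not: scale degree 2 in G major carries Am (ii). In G minor the chord on that degree is Adim, so here it functions as ii°, borrowed from the parallel minor.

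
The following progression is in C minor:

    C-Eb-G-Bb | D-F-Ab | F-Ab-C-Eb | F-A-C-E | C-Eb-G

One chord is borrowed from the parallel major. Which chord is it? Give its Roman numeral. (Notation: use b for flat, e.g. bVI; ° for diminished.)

IVmaj7

In C minor (with V from harmonic minor) the diatonic chords are Cm, Ddim, Eb, Fm, G, Ab, Bb. C–Eb–G–Bb = Cm7, D–F–Ab = Ddim, F–Ab–C–Eb = Fm7 and C–Eb–G = Cm all belong to that set. F–A–C–E is not: scale degree 4 in C minor carries Fm (iv). In C major the chord on that degree is Fmaj7, so here it functions as IVmaj7, borrowed from the parallel major.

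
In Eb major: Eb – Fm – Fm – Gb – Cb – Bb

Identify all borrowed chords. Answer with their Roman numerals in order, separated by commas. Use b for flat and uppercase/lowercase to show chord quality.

bIII, bVI

The diatonic triads in Eb major are Eb, Fm, Gm, Ab, Bb, Cm, Ddim. Eb, Fm and Bb all belong to that set. But Gb (Gb–Bb–Db) is foreign: the diatonic iii on degree 3 is Gm, whereas Gb comes from Eb minor. It is labeled bIII. Cb (Cb–Eb–Gb) is not: scale degree 6 in Eb major carries Cm (vi). In Eb minor the chord on that degree is Cb, so here it functions as bVI, borrowed from the parallel minor.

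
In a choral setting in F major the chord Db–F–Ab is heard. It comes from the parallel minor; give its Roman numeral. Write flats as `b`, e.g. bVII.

bVI

Db is the lowered form of scale degree 6 in F major (the diatonic degree 6 is D). The diatonic chord on degree 6 would be Dm (vi), but Db–F–Ab is the major chord from F minor. As a borrowed chord it is labeled bVI.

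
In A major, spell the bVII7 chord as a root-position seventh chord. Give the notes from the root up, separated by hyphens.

G-B-D-F

bVII7 is built on the lowered scale degree 7. In A major degree 7 is G#; lowered it becomes G. Building the dominant-seventh chord from the parallel minor on G: G–B–D–F.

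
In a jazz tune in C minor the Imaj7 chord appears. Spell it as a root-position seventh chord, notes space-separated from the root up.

C E G B

Imaj7 is built on scale degree 1, which is C in both C minor and its parallel. In C major the chord on C is C–E–G–B.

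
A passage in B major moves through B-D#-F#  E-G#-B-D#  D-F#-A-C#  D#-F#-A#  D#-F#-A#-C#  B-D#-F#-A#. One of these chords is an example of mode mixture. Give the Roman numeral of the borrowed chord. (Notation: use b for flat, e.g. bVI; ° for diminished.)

bIIImaj7

In B major the diatonic chords are B, C#m, D#m, E, F#, G#m, A#dim. Of the given chords, B–D#–F# = B, E–G#–B–D# = Emaj7, D#–F#–A# = D#m, D#–F#–A#–C# = D#m7 and B–D#–F#–A# = Bmaj7 are diatonic. D–F#–A–C# is not: scale degree 3 in B major carries D#m (iii). In B minor the chord on that degree is Dmaj7, so here it functions as bIIImaj7, borrowed from the parallel minor.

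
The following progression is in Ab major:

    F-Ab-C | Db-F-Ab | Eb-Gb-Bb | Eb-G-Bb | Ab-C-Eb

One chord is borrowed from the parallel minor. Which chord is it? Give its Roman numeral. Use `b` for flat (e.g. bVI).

v

Ab major has the diatonic set Ab, Bbm, Cm, Db, Eb, Fm, Gdim. Of the given chords, F–Ab–C = Fm, Db–F–Ab = Db, Eb–G–Bb = Eb and Ab–C–Eb = Ab are diatonic. But Eb–Gb–Bb is foreign: the diatonic V on degree 5 is Eb, whereas Ebm comes from Ab minor. It is labeled v.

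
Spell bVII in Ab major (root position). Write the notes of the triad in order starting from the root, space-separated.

Scale degree 7 in Ab major is G. bVII uses the lowered form, Gb, taken from Ab minor. Stacking thirds in Ab minor on Gb gives Gb–Bb–Db.

Gb Bb Db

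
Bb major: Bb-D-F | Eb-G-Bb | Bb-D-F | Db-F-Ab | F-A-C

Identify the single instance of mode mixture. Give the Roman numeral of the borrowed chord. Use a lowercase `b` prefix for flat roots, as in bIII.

bIII

Bb major has the diatonic set Bb, Cm, Dm, Eb, F, Gm, Adim. Bb–D–F = Bb, Eb–G–Bb = Eb and F–A–C = F are all diatonic. Db–F–Ab doesn't fit — on degree 3 Bb major would have Dm (iii). Db is the degree-3 chord of Bb minor, so it is the borrowed bIII.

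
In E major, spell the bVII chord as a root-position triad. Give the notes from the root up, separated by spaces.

D F# A

Scale degree 7 in E major is D#. bVII uses the lowered form, D, taken from E minor. Building the major chord from the parallel minor on D: D–F#–A.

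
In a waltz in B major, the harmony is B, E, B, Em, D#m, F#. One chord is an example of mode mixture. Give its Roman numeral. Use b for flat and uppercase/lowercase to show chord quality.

iv

B major has the diatonic set B, C#m, D#m, E, F#, G#m, A#dim. B, E, D#m and F# all belong to that set. But Em (E–G–B) is foreign: the diatonic IV on degree 4 is E, whereas Em comes from B minor. It is labeled iv.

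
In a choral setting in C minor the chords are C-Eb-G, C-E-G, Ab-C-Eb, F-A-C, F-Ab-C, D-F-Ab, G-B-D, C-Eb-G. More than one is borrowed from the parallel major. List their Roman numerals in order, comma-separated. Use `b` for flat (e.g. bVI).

In C minor (with V from harmonic minor) the diatonic chords are Cm, Ddim, Eb, Fm, G, Ab, Bb. C–Eb–G = Cm, Ab–C–Eb = Ab, F–Ab–C = Fm, D–F–Ab = Ddim and G–B–D = G all belong to that set. C–E–G is not: scale degree 1 in C minor carries Cm (i). In C major the chord on that degree is C, so here it functions as I, borrowed from the parallel major. But F–A–C is foreign: the diatonic iv on degree 4 is Fm, whereas F comes from C major. It is labeled IV.

I, IV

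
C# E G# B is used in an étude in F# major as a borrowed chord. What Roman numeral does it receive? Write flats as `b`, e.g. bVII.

v7

C# is scale degree 5 in F# major. C#–E–G#–B is a minor-seventh chord — the form found in F# minor, not the diatonic V (C#). Borrowed into F# major it is written v7.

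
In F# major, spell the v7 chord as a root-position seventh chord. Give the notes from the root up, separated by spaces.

C# E G# B

v7 is built on scale degree 5, which is C# in both F# major and its parallel. In F# minor the chord on C# is C#–E–G#–B.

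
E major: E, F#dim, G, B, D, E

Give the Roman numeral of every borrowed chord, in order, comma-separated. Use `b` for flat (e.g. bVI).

The diatonic triads in E major are E, F#m, G#m, A, B, C#m, D#dim. Of the given chords, E and B are diatonic. F#dim (F#–A–C) is not: scale degree 2 in E major carries F#m (ii). In E minor the chord on that degree is F#dim, so here it functions as ii°, borrowed from the parallel minor. But G (G–B–D) is foreign: the diatonic iii on degree 3 is G#m, whereas G comes from E minor. It is labeled bIII. D (D–F#–A) doesn't fit — on degree 7 E major would have D#dim (vii°). D is the degree-7 chord of E minor, so it is the borrowed bVII.

ii°, bIII, bVII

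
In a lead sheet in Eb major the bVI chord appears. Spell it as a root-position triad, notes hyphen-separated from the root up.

Scale degree 6 in Eb major is C. bVI uses the lowered form, Cb, taken from Eb minor. Stacking thirds in Eb minor on Cb gives Cb–Eb–Gb.

Cb-Eb-Gb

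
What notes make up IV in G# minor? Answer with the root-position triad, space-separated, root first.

C# E# G#

IV is built on scale degree 4, which is C# in both G# minor and its parallel. Stacking thirds in G# major on C# gives C#–E#–G#.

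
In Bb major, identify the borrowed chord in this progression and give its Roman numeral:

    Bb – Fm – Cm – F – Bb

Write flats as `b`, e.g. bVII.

v

The diatonic triads in Bb major are Bb, Cm, Dm, Eb, F, Gm, Adim. Of the given chords, Bb, Cm and F are diatonic. But Fm (F–Ab–C) is foreign: the diatonic V on degree 5 is F, whereas Fm comes from Bb minor. It is labeled v.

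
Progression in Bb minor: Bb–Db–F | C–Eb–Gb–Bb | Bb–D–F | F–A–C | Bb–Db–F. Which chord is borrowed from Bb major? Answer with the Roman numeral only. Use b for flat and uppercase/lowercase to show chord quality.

The diatonic triads in Bb minor (with V from harmonic minor) are Bbm, Cdim, Db, Ebm, F, Gb, Ab. Bb–Db–F = Bbm, C–Eb–Gb–Bb = Cm7b5 and F–A–C = F are all diatonic. Bb–D–F doesn't fit — on degree 1 Bb minor would have Bbm (i). Bb is the degree-1 chord of Bb major, so it is the borrowed I.

I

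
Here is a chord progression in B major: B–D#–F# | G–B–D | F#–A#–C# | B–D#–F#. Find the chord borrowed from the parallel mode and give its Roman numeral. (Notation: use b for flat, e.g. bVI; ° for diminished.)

bVI

B major has the diatonic set B, C#m, D#m, E, F#, G#m, A#dim. Of the given chords, B–D#–F# = B and F#–A#–C# = F# are diatonic. G–B–D doesn't fit — on degree 6 B major would have G#m (vi). G is the degree-6 chord of B minor, so it is the borrowed bVI.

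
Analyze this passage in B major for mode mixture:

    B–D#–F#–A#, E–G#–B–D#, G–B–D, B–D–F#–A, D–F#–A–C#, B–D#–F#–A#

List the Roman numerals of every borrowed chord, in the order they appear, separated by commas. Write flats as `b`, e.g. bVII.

The diatonic triads in B major are B, C#m, D#m, E, F#, G#m, A#dim. B–D#–F#–A# = Bmaj7 and E–G#–B–D# = Emaj7 are both diatonic. G–B–D doesn't fit — on degree 6 B major would have G#m (vi). G is the degree-6 chord of B minor, so it is the borrowed bVI. B–D–F#–A doesn't fit — on degree 1 B major would have B (I). Bm7 is the degree-1 chord of B minor, so it is the borrowed i7. D–F#–A–C# is not: scale degree 3 in B major carries D#m (iii). In B minor the chord on that degree is Dmaj7, so here it functions as bIIImaj7, borrowed from the parallel minor.

bVI, i7, bIIImaj7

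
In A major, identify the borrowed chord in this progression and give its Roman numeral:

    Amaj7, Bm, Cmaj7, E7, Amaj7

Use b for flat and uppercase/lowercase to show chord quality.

The diatonic triads in A major are A, Bm, C#m, D, E, F#m, G#dim. Of the given chords, Amaj7, Bm and E7 are diatonic. But Cmaj7 (C–E–G–B) is foreign: the diatonic iii on degree 3 is C#m, whereas Cmaj7 comes from A minor. It is labeled bIIImaj7.

bIIImaj7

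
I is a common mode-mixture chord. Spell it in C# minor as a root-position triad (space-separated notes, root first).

C# E# G#

I is built on scale degree 1, which is C# in both C# minor and its parallel. In C# major the chord on C# is C#–E#–G#.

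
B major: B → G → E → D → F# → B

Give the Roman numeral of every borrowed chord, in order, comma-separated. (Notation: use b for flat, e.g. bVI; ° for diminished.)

B major has the diatonic set B, C#m, D#m, E, F#, G#m, A#dim. B, E and F# all belong to that set. But G (G–B–D) is foreign: the diatonic vi on degree 6 is G#m, whereas G comes from B minor. It is labeled bVI. But D (D–F#–A) is foreign: the diatonic iii on degree 3 is D#m, whereas D comes from B minor. It is labeled bIII.

bVI, bIII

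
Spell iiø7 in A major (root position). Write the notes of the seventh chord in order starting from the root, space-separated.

B D F A

iiø7 is built on scale degree 2, which is B in both A major and its parallel. Stacking thirds in A minor on B gives B–D–F–A.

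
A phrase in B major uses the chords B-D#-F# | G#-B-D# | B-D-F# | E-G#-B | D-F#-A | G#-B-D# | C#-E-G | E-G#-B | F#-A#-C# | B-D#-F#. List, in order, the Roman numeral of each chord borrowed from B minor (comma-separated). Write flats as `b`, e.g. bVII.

B major has the diatonic set B, C#m, D#m, E, F#, G#m, A#dim. B–D#–F# = B, G#–B–D# = G#m, E–G#–B = E and F#–A#–C# = F# are all diatonic. B–D–F# is not: scale degree 1 in B major carries B (I). In B minor the chord on that degree is Bm, so here it functions as i, borrowed from the parallel minor. D–F#–A is not: scale degree 3 in B major carries D#m (iii). In B minor the chord on that degree is D, so here it functions as bIII, borrowed from the parallel minor. But C#–E–G is foreign: the diatonic ii on degree 2 is C#m, whereas C#dim comes from B minor. It is labeled ii°.

i, bIII, ii°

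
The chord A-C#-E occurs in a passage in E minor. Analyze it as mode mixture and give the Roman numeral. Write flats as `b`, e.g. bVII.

The root A is the diatonic 4th degree of E minor; the borrowing shows in the chord quality. A–C#–E is a major chord — the form found in E major, not the diatonic iv (Am). Borrowed into E minor it is written IV.

IV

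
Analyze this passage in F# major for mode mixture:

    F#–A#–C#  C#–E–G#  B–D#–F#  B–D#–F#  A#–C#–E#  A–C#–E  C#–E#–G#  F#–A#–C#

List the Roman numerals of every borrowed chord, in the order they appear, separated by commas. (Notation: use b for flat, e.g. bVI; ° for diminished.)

v, bIII

The diatonic triads in F# major are F#, G#m, A#m, B, C#, D#m, E#dim. Of the given chords, F#–A#–C# = F#, B–D#–F# = B, A#–C#–E# = A#m and C#–E#–G# = C# are diatonic. C#–E–G# is not: scale degree 5 in F# major carries C# (V). In F# minor the chord on that degree is C#m, so here it functions as v, borrowed from the parallel minor. But A–C#–E is foreign: the diatonic iii on degree 3 is A#m, whereas A comes from F# minor. It is labeled bIII.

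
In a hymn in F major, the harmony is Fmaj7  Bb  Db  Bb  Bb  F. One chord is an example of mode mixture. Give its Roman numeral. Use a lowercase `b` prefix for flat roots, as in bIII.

bVI

The diatonic triads in F major are F, Gm, Am, Bb, C, Dm, Edim. Fmaj7, Bb and F are all diatonic. Db (Db–F–Ab) doesn't fit — on degree 6 F major would have Dm (vi). Db is the degree-6 chord of F minor, so it is the borrowed bVI.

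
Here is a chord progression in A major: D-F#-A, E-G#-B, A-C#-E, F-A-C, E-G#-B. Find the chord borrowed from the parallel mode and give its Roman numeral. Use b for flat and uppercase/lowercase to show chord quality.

bVI

A major has the diatonic set A, Bm, C#m, D, E, F#m, G#dim. D–F#–A = D, E–G#–B = E and A–C#–E = A all belong to that set. F–A–C is not: scale degree 6 in A major carries F#m (vi). In A minor the chord on that degree is F, so here it functions as bVI, borrowed from the parallel minor.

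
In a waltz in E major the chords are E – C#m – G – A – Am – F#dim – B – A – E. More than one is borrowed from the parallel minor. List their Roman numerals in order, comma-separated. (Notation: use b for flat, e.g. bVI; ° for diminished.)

bIII, iv, ii°

E major has the diatonic set E, F#m, G#m, A, B, C#m, D#dim. Of the given chords, E, C#m, A and B are diatonic. But G (G–B–D) is foreign: the diatonic iii on degree 3 is G#m, whereas G comes from E minor. It is labeled bIII. Am (A–C–E) is not: scale degree 4 in E major carries A (IV). In E minor the chord on that degree is Am, so here it functions as iv, borrowed from the parallel minor. F#dim (F#–A–C) doesn't fit — on degree 2 E major would have F#m (ii). F#dim is the degree-2 chord of E minor, so it is the borrowed ii°.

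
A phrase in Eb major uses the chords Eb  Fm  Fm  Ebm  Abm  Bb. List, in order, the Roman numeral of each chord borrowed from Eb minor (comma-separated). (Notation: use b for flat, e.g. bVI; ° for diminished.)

Eb major has the diatonic set Eb, Fm, Gm, Ab, Bb, Cm, Ddim. Of the given chords, Eb, Fm and Bb are diatonic. Ebm (Eb–Gb–Bb) doesn't fit — on degree 1 Eb major would have Eb (I). Ebm is the degree-1 chord of Eb minor, so it is the borrowed i. Abm (Ab–Cb–Eb) doesn't fit — on degree 4 Eb major would have Ab (IV). Abm is the degree-4 chord of Eb minor, so it is the borrowed iv.

i, iv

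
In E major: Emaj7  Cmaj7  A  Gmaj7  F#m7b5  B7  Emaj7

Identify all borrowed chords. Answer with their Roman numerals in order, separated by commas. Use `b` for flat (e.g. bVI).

In E major the diatonic chords are E, F#m, G#m, A, B, C#m, D#dim. Emaj7, A and B7 are all diatonic. But Cmaj7 (C–E–G–B) is foreign: the diatonic vi on degree 6 is C#m, whereas Cmaj7 comes from E minor. It is labeled bVImaj7. Gmaj7 (G–B–D–F#) doesn't fit — on degree 3 E major would have G#m (iii). Gmaj7 is the degree-3 chord of E minor, so it is the borrowed bIIImaj7. But F#m7b5 (F#–A–C–E) is foreign: the diatonic ii on degree 2 is F#m, whereas F#m7b5 comes from E minor. It is labeled iiø7.

bVImaj7, bIIImaj7, iiø7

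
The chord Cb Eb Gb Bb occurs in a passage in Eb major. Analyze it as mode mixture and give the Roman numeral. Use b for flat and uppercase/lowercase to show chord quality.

Cb is the lowered form of scale degree 6 in Eb major (the diatonic degree 6 is C). Cb–Eb–Gb–Bb is a major-seventh chord — the form found in Eb minor, not the diatonic vi (Cm). Borrowed into Eb major it is written bVImaj7.

bVImaj7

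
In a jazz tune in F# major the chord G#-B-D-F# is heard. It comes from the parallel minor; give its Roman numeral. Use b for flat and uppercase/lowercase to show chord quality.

G# is scale degree 2 in F# major. The diatonic chord on degree 2 would be G#m (ii), but G#–B–D–F# is the half-diminished-seventh chord from F# minor. As a borrowed chord it is labeled iiø7.

iiø7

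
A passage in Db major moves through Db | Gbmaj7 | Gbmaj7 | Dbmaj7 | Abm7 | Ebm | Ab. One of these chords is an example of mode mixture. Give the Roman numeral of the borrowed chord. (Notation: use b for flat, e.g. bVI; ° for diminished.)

The diatonic triads in Db major are Db, Ebm, Fm, Gb, Ab, Bbm, Cdim. Db, Gbmaj7, Dbmaj7, Ebm and Ab are all diatonic. But Abm7 (Ab–Cb–Eb–Gb) is foreign: the diatonic V on degree 5 is Ab, whereas Abm7 comes from Db minor. It is labeled v7.

v7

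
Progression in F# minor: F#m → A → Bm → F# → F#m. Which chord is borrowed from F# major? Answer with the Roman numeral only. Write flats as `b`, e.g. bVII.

F# minor has the diatonic set F#m, G#dim, A, Bm, C#, D, E (with V from harmonic minor). Of the given chords, F#m, A and Bm are diatonic. F# (F#–A#–C#) doesn't fit — on degree 1 F# minor would have F#m (i). F# is the degree-1 chord of F# major, so it is the borrowed I.

I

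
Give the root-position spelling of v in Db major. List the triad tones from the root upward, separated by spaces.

v is built on scale degree 5, which is Ab in both Db major and its parallel. Stacking thirds in Db minor on Ab gives Ab–Cb–Eb.

Ab Cb Eb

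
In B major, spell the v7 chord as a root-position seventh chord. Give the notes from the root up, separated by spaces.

F# A C# E

The root, F#, is scale degree 5 — the same note in B major and B minor; only the chord quality changes. Stacking thirds in B minor on F# gives F#–A–C#–E.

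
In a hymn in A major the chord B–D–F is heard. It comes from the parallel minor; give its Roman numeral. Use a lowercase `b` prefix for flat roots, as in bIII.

ii°

B is scale degree 2 in A major. B–D–F is a diminished chord — the form found in A minor, not the diatonic ii (Bm). Borrowed into A major it is written ii°.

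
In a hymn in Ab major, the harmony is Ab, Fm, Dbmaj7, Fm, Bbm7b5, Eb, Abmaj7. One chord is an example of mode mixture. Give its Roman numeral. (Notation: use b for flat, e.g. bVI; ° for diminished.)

In Ab major the diatonic chords are Ab, Bbm, Cm, Db, Eb, Fm, Gdim. Ab, Fm, Dbmaj7, Eb and Abmaj7 are all diatonic. Bbm7b5 (Bb–Db–Fb–Ab) doesn't fit — on degree 2 Ab major would have Bbm (ii). Bbm7b5 is the degree-2 chord of Ab minor, so it is the borrowed iiø7.

iiø7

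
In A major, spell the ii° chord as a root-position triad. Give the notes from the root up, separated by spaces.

B D F

The root, B, is scale degree 2 — the same note in A major and A minor; only the chord quality changes. In A minor the chord on B is B–D–F.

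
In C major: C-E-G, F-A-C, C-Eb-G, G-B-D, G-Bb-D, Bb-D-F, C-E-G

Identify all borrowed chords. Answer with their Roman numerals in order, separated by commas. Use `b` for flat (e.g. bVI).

C major has the diatonic set C, Dm, Em, F, G, Am, Bdim. C–E–G = C, F–A–C = F and G–B–D = G all belong to that set. C–Eb–G is not: scale degree 1 in C major carries C (I). In C minor the chord on that degree is Cm, so here it functions as i, borrowed from the parallel minor. But G–Bb–D is foreign: the diatonic V on degree 5 is G, whereas Gm comes from C minor. It is labeled v. Bb–D–F is not: scale degree 7 in C major carries Bdim (vii°). In C minor the chord on that degree is Bb, so here it functions as bVII, borrowed from the parallel minor.

i, v, bVII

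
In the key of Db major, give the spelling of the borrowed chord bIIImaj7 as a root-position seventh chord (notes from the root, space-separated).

Fb Ab Cb Eb

Scale degree 3 in Db major is F. bIIImaj7 uses the lowered form, Fb, taken from Db minor. Building the major-seventh chord from the parallel minor on Fb: Fb–Ab–Cb–Eb.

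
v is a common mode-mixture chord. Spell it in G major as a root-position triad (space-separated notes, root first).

D F A

v is built on scale degree 5, which is D in both G major and its parallel. In G minor the chord on D is D–F–A.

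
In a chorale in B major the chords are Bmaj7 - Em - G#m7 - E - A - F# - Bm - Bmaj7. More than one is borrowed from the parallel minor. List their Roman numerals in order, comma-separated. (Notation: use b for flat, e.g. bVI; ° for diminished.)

In B major the diatonic chords are B, C#m, D#m, E, F#, G#m, A#dim. Bmaj7, G#m7, E and F# are all diatonic. But Em (E–G–B) is foreign: the diatonic IV on degree 4 is E, whereas Em comes from B minor. It is labeled iv. A (A–C#–E) doesn't fit — on degree 7 B major would have A#dim (vii°). A is the degree-7 chord of B minor, so it is the borrowed bVII. Bm (B–D–F#) is not: scale degree 1 in B major carries B (I). In B minor the chord on that degree is Bm, so here it functions as i, borrowed from the parallel minor.

iv, bVII, i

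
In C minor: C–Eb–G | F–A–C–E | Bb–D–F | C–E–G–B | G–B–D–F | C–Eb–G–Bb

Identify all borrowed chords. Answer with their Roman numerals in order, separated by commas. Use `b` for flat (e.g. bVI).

IVmaj7, Imaj7

C minor has the diatonic set Cm, Ddim, Eb, Fm, G, Ab, Bb (with V from harmonic minor). C–Eb–G = Cm, Bb–D–F = Bb, G–B–D–F = G7 and C–Eb–G–Bb = Cm7 all belong to that set. But F–A–C–E is foreign: the diatonic iv on degree 4 is Fm, whereas Fmaj7 comes from C major. It is labeled IVmaj7. But C–E–G–B is foreign: the diatonic i on degree 1 is Cm, whereas Cmaj7 comes from C major. It is labeled Imaj7.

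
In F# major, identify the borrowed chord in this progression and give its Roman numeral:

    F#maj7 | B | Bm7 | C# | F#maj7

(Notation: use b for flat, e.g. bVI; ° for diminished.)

iv7

The diatonic triads in F# major are F#, G#m, A#m, B, C#, D#m, E#dim. F#maj7, B and C# are all diatonic. Bm7 (B–D–F#–A) is not: scale degree 4 in F# major carries B (IV). In F# minor the chord on that degree is Bm7, so here it functions as iv7, borrowed from the parallel minor.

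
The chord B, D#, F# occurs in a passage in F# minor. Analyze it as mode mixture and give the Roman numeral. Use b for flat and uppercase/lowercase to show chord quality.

B is scale degree 4 in F# minor. B–D#–F# is a major chord — the form found in F# major, not the diatonic iv (Bm). Borrowed into F# minor it is written IV.

IV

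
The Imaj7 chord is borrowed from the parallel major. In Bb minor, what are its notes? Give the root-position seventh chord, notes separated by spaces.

The root, Bb, is scale degree 1 — the same note in Bb minor and Bb major; only the chord quality changes. In Bb major the chord on Bb is Bb–D–F–A.

Bb D F A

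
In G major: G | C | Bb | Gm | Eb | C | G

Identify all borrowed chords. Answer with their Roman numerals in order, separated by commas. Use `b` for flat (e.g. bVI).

G major has the diatonic set G, Am, Bm, C, D, Em, F#dim. G and C are both diatonic. Bb (Bb–D–F) is not: scale degree 3 in G major carries Bm (iii). In G minor the chord on that degree is Bb, so here it functions as bIII, borrowed from the parallel minor. Gm (G–Bb–D) doesn't fit — on degree 1 G major would have G (I). Gm is the degree-1 chord of G minor, so it is the borrowed i. Eb (Eb–G–Bb) is not: scale degree 6 in G major carries Em (vi). In G minor the chord on that degree is Eb, so here it functions as bVI, borrowed from the parallel minor.

bIII, i, bVI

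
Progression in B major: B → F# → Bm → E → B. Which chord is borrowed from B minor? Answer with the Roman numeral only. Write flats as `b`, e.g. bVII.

The diatonic triads in B major are B, C#m, D#m, E, F#, G#m, A#dim. Of the given chords, B, F# and E are diatonic. But Bm (B–D–F#) is foreign: the diatonic I on degree 1 is B, whereas Bm comes from B minor. It is labeled i.

i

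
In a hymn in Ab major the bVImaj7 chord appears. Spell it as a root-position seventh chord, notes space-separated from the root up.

Fb Ab Cb Eb

Scale degree 6 in Ab major is F. bVImaj7 uses the lowered form, Fb, taken from Ab minor. Building the major-seventh chord from the parallel minor on Fb: Fb–Ab–Cb–Eb.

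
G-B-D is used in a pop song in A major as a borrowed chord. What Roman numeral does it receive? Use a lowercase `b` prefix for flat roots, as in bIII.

bVII

The root G is the lowered 7th scale degree — diatonically A major has G# there. Diatonically A major has G#dim (vii°) on that degree; G–B–D is instead the major chord native to A minor, so it takes the label bVII.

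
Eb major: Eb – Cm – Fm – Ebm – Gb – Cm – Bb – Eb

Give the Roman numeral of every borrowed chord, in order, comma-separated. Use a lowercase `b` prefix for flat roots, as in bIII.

In Eb major the diatonic chords are Eb, Fm, Gm, Ab, Bb, Cm, Ddim. Of the given chords, Eb, Cm, Fm and Bb are diatonic. But Ebm (Eb–Gb–Bb) is foreign: the diatonic I on degree 1 is Eb, whereas Ebm comes from Eb minor. It is labeled i. Gb (Gb–Bb–Db) is not: scale degree 3 in Eb major carries Gm (iii). In Eb minor the chord on that degree is Gb, so here it functions as bIII, borrowed from the parallel minor.

i, bIII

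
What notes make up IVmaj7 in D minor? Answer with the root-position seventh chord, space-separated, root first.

The root, G, is scale degree 4 — the same note in D minor and D major; only the chord quality changes. Stacking thirds in D major on G gives G–B–D–F#.

G B D F#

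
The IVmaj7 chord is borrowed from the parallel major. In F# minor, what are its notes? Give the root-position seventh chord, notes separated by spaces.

B D# F# A#

IVmaj7 is built on scale degree 4, which is B in both F# minor and its parallel. Stacking thirds in F# major on B gives B–D#–F#–A#.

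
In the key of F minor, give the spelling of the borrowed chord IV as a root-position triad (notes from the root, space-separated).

Bb D F

IV is built on scale degree 4, which is Bb in both F minor and its parallel. Stacking thirds in F major on Bb gives Bb–D–F.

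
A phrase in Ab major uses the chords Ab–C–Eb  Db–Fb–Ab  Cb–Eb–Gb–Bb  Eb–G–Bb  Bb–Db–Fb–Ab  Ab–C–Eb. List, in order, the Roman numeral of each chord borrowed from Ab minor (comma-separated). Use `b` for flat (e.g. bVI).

iv, bIIImaj7, iiø7

In Ab major the diatonic chords are Ab, Bbm, Cm, Db, Eb, Fm, Gdim. Ab–C–Eb = Ab and Eb–G–Bb = Eb both belong to that set. Db–Fb–Ab is not: scale degree 4 in Ab major carries Db (IV). In Ab minor the chord on that degree is Dbm, so here it functions as iv, borrowed from the parallel minor. Cb–Eb–Gb–Bb is not: scale degree 3 in Ab major carries Cm (iii). In Ab minor the chord on that degree is Cbmaj7, so here it functions as bIIImaj7, borrowed from the parallel minor. Bb–Db–Fb–Ab doesn't fit — on degree 2 Ab major would have Bbm (ii). Bbm7b5 is the degree-2 chord of Ab minor, so it is the borrowed iiø7.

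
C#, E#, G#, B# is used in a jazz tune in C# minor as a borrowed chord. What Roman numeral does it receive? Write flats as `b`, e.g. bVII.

The root C# is the diatonic 1st degree of C# minor; the borrowing shows in the chord quality. Diatonically C# minor has C#m (i) on that degree; C#–E#–G#–B# is instead the major-seventh chord native to C# major, so it takes the label Imaj7.

Imaj7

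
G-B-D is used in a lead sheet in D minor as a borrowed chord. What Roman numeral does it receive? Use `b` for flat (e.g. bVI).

IV

The root G is the diatonic 4th degree of D minor; the borrowing shows in the chord quality. G–B–D is a major chord — the form found in D major, not the diatonic iv (Gm). Borrowed into D minor it is written IV.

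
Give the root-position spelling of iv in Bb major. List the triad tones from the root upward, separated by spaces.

The root, Eb, is scale degree 4 — the same note in Bb major and Bb minor; only the chord quality changes. Stacking thirds in Bb minor on Eb gives Eb–Gb–Bb.

Eb Gb Bb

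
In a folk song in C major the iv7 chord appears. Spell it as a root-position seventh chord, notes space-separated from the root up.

iv7 is built on scale degree 4, which is F in both C major and its parallel. Building the minor-seventh chord from the parallel minor on F: F–Ab–C–Eb.

F Ab C Eb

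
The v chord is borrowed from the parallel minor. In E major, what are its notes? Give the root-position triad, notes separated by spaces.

v is built on scale degree 5, which is B in both E major and its parallel. Stacking thirds in E minor on B gives B–D–F#.

B D F#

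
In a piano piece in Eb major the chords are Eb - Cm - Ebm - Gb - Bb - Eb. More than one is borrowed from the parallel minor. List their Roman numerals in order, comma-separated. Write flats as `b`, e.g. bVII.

The diatonic triads in Eb major are Eb, Fm, Gm, Ab, Bb, Cm, Ddim. Eb, Cm and Bb all belong to that set. Ebm (Eb–Gb–Bb) is not: scale degree 1 in Eb major carries Eb (I). In Eb minor the chord on that degree is Ebm, so here it functions as i, borrowed from the parallel minor. But Gb (Gb–Bb–Db) is foreign: the diatonic iii on degree 3 is Gm, whereas Gb comes from Eb minor. It is labeled bIII.

i, bIII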